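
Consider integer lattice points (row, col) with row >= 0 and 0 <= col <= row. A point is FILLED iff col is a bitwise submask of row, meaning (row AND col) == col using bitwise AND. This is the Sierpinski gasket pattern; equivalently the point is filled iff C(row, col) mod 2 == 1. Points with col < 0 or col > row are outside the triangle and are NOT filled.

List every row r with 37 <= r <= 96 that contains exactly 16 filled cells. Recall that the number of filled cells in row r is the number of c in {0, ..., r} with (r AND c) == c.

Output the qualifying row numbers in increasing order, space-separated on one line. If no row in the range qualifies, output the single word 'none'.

Row r has 2^popcount(r) filled cells, so we need popcount(r) = log2(16) = 4.
Scan r = 37..96 and keep those with exactly 4 one-bits:
r=37=100101 popcount=3 -> skip
r=38=100110 popcount=3 -> skip
r=39=100111 popcount=4 -> KEEP
r=40=101000 popcount=2 -> skip
r=41=101001 popcount=3 -> skip
r=42=101010 popcount=3 -> skip
r=43=101011 popcount=4 -> KEEP
r=44=101100 popcount=3 -> skip
r=45=101101 popcount=4 -> KEEP
r=46=101110 popcount=4 -> KEEP
r=47=101111 popcount=5 -> skip
r=48=110000 popcount=2 -> skip
r=49=110001 popcount=3 -> skip
r=50=110010 popcount=3 -> skip
r=51=110011 popcount=4 -> KEEP
r=52=110100 popcount=3 -> skip
r=53=110101 popcount=4 -> KEEP
r=54=110110 popcount=4 -> KEEP
r=55=110111 popcount=5 -> skip
r=56=111000 popcount=3 -> skip
r=57=111001 popcount=4 -> KEEP
r=58=111010 popcount=4 -> KEEP
r=59=111011 popcount=5 -> skip
r=60=111100 popcount=4 -> KEEP
r=61=111101 popcount=5 -> skip
r=62=111110 popcount=5 -> skip
r=63=111111 popcount=6 -> skip
r=64=1000000 popcount=1 -> skip
r=65=1000001 popcount=2 -> skip
r=66=1000010 popcount=2 -> skip
r=67=1000011 popcount=3 -> skip
r=68=1000100 popcount=2 -> skip
r=69=1000101 popcount=3 -> skip
r=70=1000110 popcount=3 -> skip
r=71=1000111 popcount=4 -> KEEP
r=72=1001000 popcount=2 -> skip
r=73=1001001 popcount=3 -> skip
r=74=1001010 popcount=3 -> skip
r=75=1001011 popcount=4 -> KEEP
r=76=1001100 popcount=3 -> skip
r=77=1001101 popcount=4 -> KEEP
r=78=1001110 popcount=4 -> KEEP
r=79=1001111 popcount=5 -> skip
r=80=1010000 popcount=2 -> skip
r=81=1010001 popcount=3 -> skip
r=82=1010010 popcount=3 -> skip
r=83=1010011 popcount=4 -> KEEP
r=84=1010100 popcount=3 -> skip
r=85=1010101 popcount=4 -> KEEP
r=86=1010110 popcount=4 -> KEEP
r=87=1010111 popcount=5 -> skip
r=88=1011000 popcount=3 -> skip
r=89=1011001 popcount=4 -> KEEP
r=90=1011010 popcount=4 -> KEEP
r=91=1011011 popcount=5 -> skip
r=92=1011100 popcount=4 -> KEEP
r=93=1011101 popcount=5 -> skip
r=94=1011110 popcount=5 -> skip
r=95=1011111 popcount=6 -> skip
r=96=1100000 popcount=2 -> skip
Kept rows: 39 43 45 46 51 53 54 57 58 60 71 75 77 78 83 85 86 89 90 92

Answer: 39 43 45 46 51 53 54 57 58 60 71 75 77 78 83 85 86 89 90 92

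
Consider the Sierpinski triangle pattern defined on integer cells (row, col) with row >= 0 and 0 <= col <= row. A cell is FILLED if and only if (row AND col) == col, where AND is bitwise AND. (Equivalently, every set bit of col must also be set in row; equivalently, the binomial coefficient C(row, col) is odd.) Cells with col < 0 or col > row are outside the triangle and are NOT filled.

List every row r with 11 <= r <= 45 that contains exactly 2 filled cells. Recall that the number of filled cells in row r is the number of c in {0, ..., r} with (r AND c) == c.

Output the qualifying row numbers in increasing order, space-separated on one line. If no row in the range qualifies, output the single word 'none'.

Answer: 16 32

Derivation:
Row r has 2^popcount(r) filled cells, so we need popcount(r) = log2(2) = 1.
Scan r = 11..45 and keep those with exactly 1 one-bits:
r=11=1011 popcount=3 -> skip
r=12=1100 popcount=2 -> skip
r=13=1101 popcount=3 -> skip
r=14=1110 popcount=3 -> skip
r=15=1111 popcount=4 -> skip
r=16=10000 popcount=1 -> KEEP
r=17=10001 popcount=2 -> skip
r=18=10010 popcount=2 -> skip
r=19=10011 popcount=3 -> skip
r=20=10100 popcount=2 -> skip
r=21=10101 popcount=3 -> skip
r=22=10110 popcount=3 -> skip
r=23=10111 popcount=4 -> skip
r=24=11000 popcount=2 -> skip
r=25=11001 popcount=3 -> skip
r=26=11010 popcount=3 -> skip
r=27=11011 popcount=4 -> skip
r=28=11100 popcount=3 -> skip
r=29=11101 popcount=4 -> skip
r=30=11110 popcount=4 -> skip
r=31=11111 popcount=5 -> skip
r=32=100000 popcount=1 -> KEEP
r=33=100001 popcount=2 -> skip
r=34=100010 popcount=2 -> skip
r=35=100011 popcount=3 -> skip
r=36=100100 popcount=2 -> skip
r=37=100101 popcount=3 -> skip
r=38=100110 popcount=3 -> skip
r=39=100111 popcount=4 -> skip
r=40=101000 popcount=2 -> skip
r=41=101001 popcount=3 -> skip
r=42=101010 popcount=3 -> skip
r=43=101011 popcount=4 -> skip
r=44=101100 popcount=3 -> skip
r=45=101101 popcount=4 -> skip
Kept rows: 16 32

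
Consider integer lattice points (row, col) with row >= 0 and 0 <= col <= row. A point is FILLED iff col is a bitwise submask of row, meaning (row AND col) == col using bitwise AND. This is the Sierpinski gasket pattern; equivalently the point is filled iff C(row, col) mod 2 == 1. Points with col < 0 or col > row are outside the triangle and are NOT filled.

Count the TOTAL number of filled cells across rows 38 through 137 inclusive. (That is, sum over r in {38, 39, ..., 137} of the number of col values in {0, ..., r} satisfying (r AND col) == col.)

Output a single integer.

r38=100110 pc3: +8 =8
r39=100111 pc4: +16 =24
r40=101000 pc2: +4 =28
r41=101001 pc3: +8 =36
r42=101010 pc3: +8 =44
r43=101011 pc4: +16 =60
r44=101100 pc3: +8 =68
r45=101101 pc4: +16 =84
r46=101110 pc4: +16 =100
r47=101111 pc5: +32 =132
r48=110000 pc2: +4 =136
r49=110001 pc3: +8 =144
r50=110010 pc3: +8 =152
r51=110011 pc4: +16 =168
r52=110100 pc3: +8 =176
r53=110101 pc4: +16 =192
r54=110110 pc4: +16 =208
r55=110111 pc5: +32 =240
r56=111000 pc3: +8 =248
r57=111001 pc4: +16 =264
r58=111010 pc4: +16 =280
r59=111011 pc5: +32 =312
r60=111100 pc4: +16 =328
r61=111101 pc5: +32 =360
r62=111110 pc5: +32 =392
r63=111111 pc6: +64 =456
r64=1000000 pc1: +2 =458
r65=1000001 pc2: +4 =462
r66=1000010 pc2: +4 =466
r67=1000011 pc3: +8 =474
r68=1000100 pc2: +4 =478
r69=1000101 pc3: +8 =486
r70=1000110 pc3: +8 =494
r71=1000111 pc4: +16 =510
r72=1001000 pc2: +4 =514
r73=1001001 pc3: +8 =522
r74=1001010 pc3: +8 =530
r75=1001011 pc4: +16 =546
r76=1001100 pc3: +8 =554
r77=1001101 pc4: +16 =570
r78=1001110 pc4: +16 =586
r79=1001111 pc5: +32 =618
r80=1010000 pc2: +4 =622
r81=1010001 pc3: +8 =630
r82=1010010 pc3: +8 =638
r83=1010011 pc4: +16 =654
r84=1010100 pc3: +8 =662
r85=1010101 pc4: +16 =678
r86=1010110 pc4: +16 =694
r87=1010111 pc5: +32 =726
r88=1011000 pc3: +8 =734
r89=1011001 pc4: +16 =750
r90=1011010 pc4: +16 =766
r91=1011011 pc5: +32 =798
r92=1011100 pc4: +16 =814
r93=1011101 pc5: +32 =846
r94=1011110 pc5: +32 =878
r95=1011111 pc6: +64 =942
r96=1100000 pc2: +4 =946
r97=1100001 pc3: +8 =954
r98=1100010 pc3: +8 =962
r99=1100011 pc4: +16 =978
r100=1100100 pc3: +8 =986
r101=1100101 pc4: +16 =1002
r102=1100110 pc4: +16 =1018
r103=1100111 pc5: +32 =1050
r104=1101000 pc3: +8 =1058
r105=1101001 pc4: +16 =1074
r106=1101010 pc4: +16 =1090
r107=1101011 pc5: +32 =1122
r108=1101100 pc4: +16 =1138
r109=1101101 pc5: +32 =1170
r110=1101110 pc5: +32 =1202
r111=1101111 pc6: +64 =1266
r112=1110000 pc3: +8 =1274
r113=1110001 pc4: +16 =1290
r114=1110010 pc4: +16 =1306
r115=1110011 pc5: +32 =1338
r116=1110100 pc4: +16 =1354
r117=1110101 pc5: +32 =1386
r118=1110110 pc5: +32 =1418
r119=1110111 pc6: +64 =1482
r120=1111000 pc4: +16 =1498
r121=1111001 pc5: +32 =1530
r122=1111010 pc5: +32 =1562
r123=1111011 pc6: +64 =1626
r124=1111100 pc5: +32 =1658
r125=1111101 pc6: +64 =1722
r126=1111110 pc6: +64 =1786
r127=1111111 pc7: +128 =1914
r128=10000000 pc1: +2 =1916
r129=10000001 pc2: +4 =1920
r130=10000010 pc2: +4 =1924
r131=10000011 pc3: +8 =1932
r132=10000100 pc2: +4 =1936
r133=10000101 pc3: +8 =1944
r134=10000110 pc3: +8 =1952
r135=10000111 pc4: +16 =1968
r136=10001000 pc2: +4 =1972
r137=10001001 pc3: +8 =1980

Answer: 1980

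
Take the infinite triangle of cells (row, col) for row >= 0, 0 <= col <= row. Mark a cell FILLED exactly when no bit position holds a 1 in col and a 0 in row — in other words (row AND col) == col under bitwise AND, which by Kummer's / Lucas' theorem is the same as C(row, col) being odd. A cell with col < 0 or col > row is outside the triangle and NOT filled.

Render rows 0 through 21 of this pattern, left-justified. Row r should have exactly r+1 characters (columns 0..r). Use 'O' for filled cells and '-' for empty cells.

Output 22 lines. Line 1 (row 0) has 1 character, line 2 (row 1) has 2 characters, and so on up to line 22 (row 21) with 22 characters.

Answer: O
OO
O-O
OOOO
O---O
OO--OO
O-O-O-O
OOOOOOOO
O-------O
OO------OO
O-O-----O-O
OOOO----OOOO
O---O---O---O
OO--OO--OO--OO
O-O-O-O-O-O-O-O
OOOOOOOOOOOOOOOO
O---------------O
OO--------------OO
O-O-------------O-O
OOOO------------OOOO
O---O-----------O---O
OO--OO----------OO--OO

Derivation:
r0=0: O
r1=1: OO
r2=10: O-O
r3=11: OOOO
r4=100: O---O
r5=101: OO--OO
r6=110: O-O-O-O
r7=111: OOOOOOOO
r8=1000: O-------O
r9=1001: OO------OO
r10=1010: O-O-----O-O
r11=1011: OOOO----OOOO
r12=1100: O---O---O---O
r13=1101: OO--OO--OO--OO
r14=1110: O-O-O-O-O-O-O-O
r15=1111: OOOOOOOOOOOOOOOO
r16=10000: O---------------O
r17=10001: OO--------------OO
r18=10010: O-O-------------O-O
r19=10011: OOOO------------OOOO
r20=10100: O---O-----------O---O
r21=10101: OO--OO----------OO--OO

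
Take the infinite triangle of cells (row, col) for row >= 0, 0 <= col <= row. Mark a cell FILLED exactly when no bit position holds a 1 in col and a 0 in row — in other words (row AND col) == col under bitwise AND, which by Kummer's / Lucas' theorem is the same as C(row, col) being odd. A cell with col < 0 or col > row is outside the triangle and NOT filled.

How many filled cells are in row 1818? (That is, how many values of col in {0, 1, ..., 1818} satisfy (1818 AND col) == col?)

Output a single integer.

Answer: 64

Derivation:
1818 in binary = 11100011010
popcount(1818) = number of 1-bits in 11100011010 = 6
A col c satisfies (1818 AND c) == c iff every set bit of c is also set in 1818; each of the 6 set bits of 1818 can independently be on or off in c.
count = 2^6 = 64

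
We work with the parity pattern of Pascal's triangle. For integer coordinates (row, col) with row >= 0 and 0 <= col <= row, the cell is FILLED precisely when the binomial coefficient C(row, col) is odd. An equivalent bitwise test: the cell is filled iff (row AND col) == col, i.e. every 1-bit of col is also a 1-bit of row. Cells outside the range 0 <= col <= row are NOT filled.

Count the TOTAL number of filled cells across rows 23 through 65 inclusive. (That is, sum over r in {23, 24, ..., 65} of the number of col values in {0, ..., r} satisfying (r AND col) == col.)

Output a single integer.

Answer: 616

Derivation:
r23=10111 pc4: +16 =16
r24=11000 pc2: +4 =20
r25=11001 pc3: +8 =28
r26=11010 pc3: +8 =36
r27=11011 pc4: +16 =52
r28=11100 pc3: +8 =60
r29=11101 pc4: +16 =76
r30=11110 pc4: +16 =92
r31=11111 pc5: +32 =124
r32=100000 pc1: +2 =126
r33=100001 pc2: +4 =130
r34=100010 pc2: +4 =134
r35=100011 pc3: +8 =142
r36=100100 pc2: +4 =146
r37=100101 pc3: +8 =154
r38=100110 pc3: +8 =162
r39=100111 pc4: +16 =178
r40=101000 pc2: +4 =182
r41=101001 pc3: +8 =190
r42=101010 pc3: +8 =198
r43=101011 pc4: +16 =214
r44=101100 pc3: +8 =222
r45=101101 pc4: +16 =238
r46=101110 pc4: +16 =254
r47=101111 pc5: +32 =286
r48=110000 pc2: +4 =290
r49=110001 pc3: +8 =298
r50=110010 pc3: +8 =306
r51=110011 pc4: +16 =322
r52=110100 pc3: +8 =330
r53=110101 pc4: +16 =346
r54=110110 pc4: +16 =362
r55=110111 pc5: +32 =394
r56=111000 pc3: +8 =402
r57=111001 pc4: +16 =418
r58=111010 pc4: +16 =434
r59=111011 pc5: +32 =466
r60=111100 pc4: +16 =482
r61=111101 pc5: +32 =514
r62=111110 pc5: +32 =546
r63=111111 pc6: +64 =610
r64=1000000 pc1: +2 =612
r65=1000001 pc2: +4 =616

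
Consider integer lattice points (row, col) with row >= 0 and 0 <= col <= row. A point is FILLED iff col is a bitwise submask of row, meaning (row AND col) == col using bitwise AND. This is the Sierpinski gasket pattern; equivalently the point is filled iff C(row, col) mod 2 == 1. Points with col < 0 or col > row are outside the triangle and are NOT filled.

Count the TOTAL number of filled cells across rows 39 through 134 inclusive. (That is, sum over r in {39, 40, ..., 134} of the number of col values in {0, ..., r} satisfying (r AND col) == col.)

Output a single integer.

Answer: 1944

Derivation:
r39=100111 pc4: +16 =16
r40=101000 pc2: +4 =20
r41=101001 pc3: +8 =28
r42=101010 pc3: +8 =36
r43=101011 pc4: +16 =52
r44=101100 pc3: +8 =60
r45=101101 pc4: +16 =76
r46=101110 pc4: +16 =92
r47=101111 pc5: +32 =124
r48=110000 pc2: +4 =128
r49=110001 pc3: +8 =136
r50=110010 pc3: +8 =144
r51=110011 pc4: +16 =160
r52=110100 pc3: +8 =168
r53=110101 pc4: +16 =184
r54=110110 pc4: +16 =200
r55=110111 pc5: +32 =232
r56=111000 pc3: +8 =240
r57=111001 pc4: +16 =256
r58=111010 pc4: +16 =272
r59=111011 pc5: +32 =304
r60=111100 pc4: +16 =320
r61=111101 pc5: +32 =352
r62=111110 pc5: +32 =384
r63=111111 pc6: +64 =448
r64=1000000 pc1: +2 =450
r65=1000001 pc2: +4 =454
r66=1000010 pc2: +4 =458
r67=1000011 pc3: +8 =466
r68=1000100 pc2: +4 =470
r69=1000101 pc3: +8 =478
r70=1000110 pc3: +8 =486
r71=1000111 pc4: +16 =502
r72=1001000 pc2: +4 =506
r73=1001001 pc3: +8 =514
r74=1001010 pc3: +8 =522
r75=1001011 pc4: +16 =538
r76=1001100 pc3: +8 =546
r77=1001101 pc4: +16 =562
r78=1001110 pc4: +16 =578
r79=1001111 pc5: +32 =610
r80=1010000 pc2: +4 =614
r81=1010001 pc3: +8 =622
r82=1010010 pc3: +8 =630
r83=1010011 pc4: +16 =646
r84=1010100 pc3: +8 =654
r85=1010101 pc4: +16 =670
r86=1010110 pc4: +16 =686
r87=1010111 pc5: +32 =718
r88=1011000 pc3: +8 =726
r89=1011001 pc4: +16 =742
r90=1011010 pc4: +16 =758
r91=1011011 pc5: +32 =790
r92=1011100 pc4: +16 =806
r93=1011101 pc5: +32 =838
r94=1011110 pc5: +32 =870
r95=1011111 pc6: +64 =934
r96=1100000 pc2: +4 =938
r97=1100001 pc3: +8 =946
r98=1100010 pc3: +8 =954
r99=1100011 pc4: +16 =970
r100=1100100 pc3: +8 =978
r101=1100101 pc4: +16 =994
r102=1100110 pc4: +16 =1010
r103=1100111 pc5: +32 =1042
r104=1101000 pc3: +8 =1050
r105=1101001 pc4: +16 =1066
r106=1101010 pc4: +16 =1082
r107=1101011 pc5: +32 =1114
r108=1101100 pc4: +16 =1130
r109=1101101 pc5: +32 =1162
r110=1101110 pc5: +32 =1194
r111=1101111 pc6: +64 =1258
r112=1110000 pc3: +8 =1266
r113=1110001 pc4: +16 =1282
r114=1110010 pc4: +16 =1298
r115=1110011 pc5: +32 =1330
r116=1110100 pc4: +16 =1346
r117=1110101 pc5: +32 =1378
r118=1110110 pc5: +32 =1410
r119=1110111 pc6: +64 =1474
r120=1111000 pc4: +16 =1490
r121=1111001 pc5: +32 =1522
r122=1111010 pc5: +32 =1554
r123=1111011 pc6: +64 =1618
r124=1111100 pc5: +32 =1650
r125=1111101 pc6: +64 =1714
r126=1111110 pc6: +64 =1778
r127=1111111 pc7: +128 =1906
r128=10000000 pc1: +2 =1908
r129=10000001 pc2: +4 =1912
r130=10000010 pc2: +4 =1916
r131=10000011 pc3: +8 =1924
r132=10000100 pc2: +4 =1928
r133=10000101 pc3: +8 =1936
r134=10000110 pc3: +8 =1944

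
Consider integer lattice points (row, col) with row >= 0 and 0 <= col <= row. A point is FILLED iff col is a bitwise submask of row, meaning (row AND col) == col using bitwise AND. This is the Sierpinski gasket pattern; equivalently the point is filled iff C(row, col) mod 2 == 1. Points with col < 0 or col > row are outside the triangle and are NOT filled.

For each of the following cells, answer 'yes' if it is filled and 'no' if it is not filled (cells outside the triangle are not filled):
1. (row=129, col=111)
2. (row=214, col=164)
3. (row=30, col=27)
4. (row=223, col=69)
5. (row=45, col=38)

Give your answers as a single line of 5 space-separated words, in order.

(129,111): row=0b10000001, col=0b1101111, row AND col = 0b1 = 1; 1 != 111 -> empty
(214,164): row=0b11010110, col=0b10100100, row AND col = 0b10000100 = 132; 132 != 164 -> empty
(30,27): row=0b11110, col=0b11011, row AND col = 0b11010 = 26; 26 != 27 -> empty
(223,69): row=0b11011111, col=0b1000101, row AND col = 0b1000101 = 69; 69 == 69 -> filled
(45,38): row=0b101101, col=0b100110, row AND col = 0b100100 = 36; 36 != 38 -> empty

Answer: no no no yes no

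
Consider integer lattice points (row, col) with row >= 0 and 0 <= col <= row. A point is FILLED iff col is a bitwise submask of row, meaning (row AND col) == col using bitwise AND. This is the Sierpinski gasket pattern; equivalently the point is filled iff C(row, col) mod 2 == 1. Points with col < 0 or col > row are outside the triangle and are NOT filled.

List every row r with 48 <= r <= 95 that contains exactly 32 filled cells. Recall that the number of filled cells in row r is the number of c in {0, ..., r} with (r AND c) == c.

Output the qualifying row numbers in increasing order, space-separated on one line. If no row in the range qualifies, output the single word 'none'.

Row r has 2^popcount(r) filled cells, so we need popcount(r) = log2(32) = 5.
Scan r = 48..95 and keep those with exactly 5 one-bits:
r=48=110000 popcount=2 -> skip
r=49=110001 popcount=3 -> skip
r=50=110010 popcount=3 -> skip
r=51=110011 popcount=4 -> skip
r=52=110100 popcount=3 -> skip
r=53=110101 popcount=4 -> skip
r=54=110110 popcount=4 -> skip
r=55=110111 popcount=5 -> KEEP
r=56=111000 popcount=3 -> skip
r=57=111001 popcount=4 -> skip
r=58=111010 popcount=4 -> skip
r=59=111011 popcount=5 -> KEEP
r=60=111100 popcount=4 -> skip
r=61=111101 popcount=5 -> KEEP
r=62=111110 popcount=5 -> KEEP
r=63=111111 popcount=6 -> skip
r=64=1000000 popcount=1 -> skip
r=65=1000001 popcount=2 -> skip
r=66=1000010 popcount=2 -> skip
r=67=1000011 popcount=3 -> skip
r=68=1000100 popcount=2 -> skip
r=69=1000101 popcount=3 -> skip
r=70=1000110 popcount=3 -> skip
r=71=1000111 popcount=4 -> skip
r=72=1001000 popcount=2 -> skip
r=73=1001001 popcount=3 -> skip
r=74=1001010 popcount=3 -> skip
r=75=1001011 popcount=4 -> skip
r=76=1001100 popcount=3 -> skip
r=77=1001101 popcount=4 -> skip
r=78=1001110 popcount=4 -> skip
r=79=1001111 popcount=5 -> KEEP
r=80=1010000 popcount=2 -> skip
r=81=1010001 popcount=3 -> skip
r=82=1010010 popcount=3 -> skip
r=83=1010011 popcount=4 -> skip
r=84=1010100 popcount=3 -> skip
r=85=1010101 popcount=4 -> skip
r=86=1010110 popcount=4 -> skip
r=87=1010111 popcount=5 -> KEEP
r=88=1011000 popcount=3 -> skip
r=89=1011001 popcount=4 -> skip
r=90=1011010 popcount=4 -> skip
r=91=1011011 popcount=5 -> KEEP
r=92=1011100 popcount=4 -> skip
r=93=1011101 popcount=5 -> KEEP
r=94=1011110 popcount=5 -> KEEP
r=95=1011111 popcount=6 -> skip
Kept rows: 55 59 61 62 79 87 91 93 94

Answer: 55 59 61 62 79 87 91 93 94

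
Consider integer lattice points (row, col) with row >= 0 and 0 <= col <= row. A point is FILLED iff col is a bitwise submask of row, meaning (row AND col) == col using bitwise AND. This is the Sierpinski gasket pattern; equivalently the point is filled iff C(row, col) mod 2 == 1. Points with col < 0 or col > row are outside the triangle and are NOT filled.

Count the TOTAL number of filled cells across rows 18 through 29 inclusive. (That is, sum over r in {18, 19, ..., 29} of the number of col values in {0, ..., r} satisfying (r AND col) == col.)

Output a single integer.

Answer: 108

Derivation:
r18=10010 pc2: +4 =4
r19=10011 pc3: +8 =12
r20=10100 pc2: +4 =16
r21=10101 pc3: +8 =24
r22=10110 pc3: +8 =32
r23=10111 pc4: +16 =48
r24=11000 pc2: +4 =52
r25=11001 pc3: +8 =60
r26=11010 pc3: +8 =68
r27=11011 pc4: +16 =84
r28=11100 pc3: +8 =92
r29=11101 pc4: +16 =108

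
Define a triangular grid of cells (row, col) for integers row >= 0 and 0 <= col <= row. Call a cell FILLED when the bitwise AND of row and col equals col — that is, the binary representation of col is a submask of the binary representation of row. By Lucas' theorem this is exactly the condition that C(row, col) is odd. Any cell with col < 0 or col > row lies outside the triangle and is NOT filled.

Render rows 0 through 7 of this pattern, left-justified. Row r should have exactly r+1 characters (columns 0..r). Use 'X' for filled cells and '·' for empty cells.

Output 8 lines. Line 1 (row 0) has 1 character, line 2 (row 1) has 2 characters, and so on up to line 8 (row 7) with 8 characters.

r0=0: X
r1=1: XX
r2=10: X·X
r3=11: XXXX
r4=100: X···X
r5=101: XX··XX
r6=110: X·X·X·X
r7=111: XXXXXXXX

Answer: X
XX
X·X
XXXX
X···X
XX··XX
X·X·X·X
XXXXXXXX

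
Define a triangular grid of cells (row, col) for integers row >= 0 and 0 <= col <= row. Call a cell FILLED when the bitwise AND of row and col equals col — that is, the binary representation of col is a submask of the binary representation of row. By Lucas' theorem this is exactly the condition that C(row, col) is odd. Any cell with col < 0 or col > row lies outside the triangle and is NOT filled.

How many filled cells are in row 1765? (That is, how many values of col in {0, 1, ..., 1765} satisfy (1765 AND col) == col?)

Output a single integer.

1765 in binary = 11011100101
popcount(1765) = number of 1-bits in 11011100101 = 7
A col c satisfies (1765 AND c) == c iff every set bit of c is also set in 1765; each of the 7 set bits of 1765 can independently be on or off in c.
count = 2^7 = 128

Answer: 128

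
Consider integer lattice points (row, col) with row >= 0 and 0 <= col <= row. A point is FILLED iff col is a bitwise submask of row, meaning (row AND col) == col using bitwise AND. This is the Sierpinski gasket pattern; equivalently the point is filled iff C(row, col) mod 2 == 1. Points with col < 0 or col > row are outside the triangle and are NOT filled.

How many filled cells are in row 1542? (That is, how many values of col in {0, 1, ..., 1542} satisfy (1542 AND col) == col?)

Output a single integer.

Answer: 16

Derivation:
1542 in binary = 11000000110
popcount(1542) = number of 1-bits in 11000000110 = 4
A col c satisfies (1542 AND c) == c iff every set bit of c is also set in 1542; each of the 4 set bits of 1542 can independently be on or off in c.
count = 2^4 = 16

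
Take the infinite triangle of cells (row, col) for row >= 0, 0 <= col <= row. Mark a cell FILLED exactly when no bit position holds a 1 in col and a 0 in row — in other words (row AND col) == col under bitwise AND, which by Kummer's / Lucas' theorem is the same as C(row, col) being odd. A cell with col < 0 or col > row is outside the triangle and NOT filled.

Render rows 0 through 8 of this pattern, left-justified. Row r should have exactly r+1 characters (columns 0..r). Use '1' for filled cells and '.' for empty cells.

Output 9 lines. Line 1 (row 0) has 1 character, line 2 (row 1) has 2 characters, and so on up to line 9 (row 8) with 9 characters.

r0=0: 1
r1=1: 11
r2=10: 1.1
r3=11: 1111
r4=100: 1...1
r5=101: 11..11
r6=110: 1.1.1.1
r7=111: 11111111
r8=1000: 1.......1

Answer: 1
11
1.1
1111
1...1
11..11
1.1.1.1
11111111
1.......1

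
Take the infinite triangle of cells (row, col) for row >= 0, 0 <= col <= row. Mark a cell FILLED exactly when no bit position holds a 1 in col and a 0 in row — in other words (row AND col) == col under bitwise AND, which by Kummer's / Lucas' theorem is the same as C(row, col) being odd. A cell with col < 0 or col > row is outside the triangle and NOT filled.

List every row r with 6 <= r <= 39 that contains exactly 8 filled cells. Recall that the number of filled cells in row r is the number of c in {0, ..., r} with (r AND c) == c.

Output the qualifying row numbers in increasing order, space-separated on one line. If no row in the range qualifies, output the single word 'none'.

Row r has 2^popcount(r) filled cells, so we need popcount(r) = log2(8) = 3.
Scan r = 6..39 and keep those with exactly 3 one-bits:
r=6=110 popcount=2 -> skip
r=7=111 popcount=3 -> KEEP
r=8=1000 popcount=1 -> skip
r=9=1001 popcount=2 -> skip
r=10=1010 popcount=2 -> skip
r=11=1011 popcount=3 -> KEEP
r=12=1100 popcount=2 -> skip
r=13=1101 popcount=3 -> KEEP
r=14=1110 popcount=3 -> KEEP
r=15=1111 popcount=4 -> skip
r=16=10000 popcount=1 -> skip
r=17=10001 popcount=2 -> skip
r=18=10010 popcount=2 -> skip
r=19=10011 popcount=3 -> KEEP
r=20=10100 popcount=2 -> skip
r=21=10101 popcount=3 -> KEEP
r=22=10110 popcount=3 -> KEEP
r=23=10111 popcount=4 -> skip
r=24=11000 popcount=2 -> skip
r=25=11001 popcount=3 -> KEEP
r=26=11010 popcount=3 -> KEEP
r=27=11011 popcount=4 -> skip
r=28=11100 popcount=3 -> KEEP
r=29=11101 popcount=4 -> skip
r=30=11110 popcount=4 -> skip
r=31=11111 popcount=5 -> skip
r=32=100000 popcount=1 -> skip
r=33=100001 popcount=2 -> skip
r=34=100010 popcount=2 -> skip
r=35=100011 popcount=3 -> KEEP
r=36=100100 popcount=2 -> skip
r=37=100101 popcount=3 -> KEEP
r=38=100110 popcount=3 -> KEEP
r=39=100111 popcount=4 -> skip
Kept rows: 7 11 13 14 19 21 22 25 26 28 35 37 38

Answer: 7 11 13 14 19 21 22 25 26 28 35 37 38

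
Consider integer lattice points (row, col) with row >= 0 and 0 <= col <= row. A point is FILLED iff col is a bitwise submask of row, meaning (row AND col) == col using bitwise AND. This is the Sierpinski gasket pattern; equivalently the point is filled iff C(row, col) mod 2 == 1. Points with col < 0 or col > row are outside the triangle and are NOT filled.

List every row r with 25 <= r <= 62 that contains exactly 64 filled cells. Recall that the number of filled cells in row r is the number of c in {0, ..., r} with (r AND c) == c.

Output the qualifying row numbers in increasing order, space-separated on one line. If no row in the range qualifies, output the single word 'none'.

Answer: none

Derivation:
Row r has 2^popcount(r) filled cells, so we need popcount(r) = log2(64) = 6.
Scan r = 25..62 and keep those with exactly 6 one-bits:
r=25=11001 popcount=3 -> skip
r=26=11010 popcount=3 -> skip
r=27=11011 popcount=4 -> skip
r=28=11100 popcount=3 -> skip
r=29=11101 popcount=4 -> skip
r=30=11110 popcount=4 -> skip
r=31=11111 popcount=5 -> skip
r=32=100000 popcount=1 -> skip
r=33=100001 popcount=2 -> skip
r=34=100010 popcount=2 -> skip
r=35=100011 popcount=3 -> skip
r=36=100100 popcount=2 -> skip
r=37=100101 popcount=3 -> skip
r=38=100110 popcount=3 -> skip
r=39=100111 popcount=4 -> skip
r=40=101000 popcount=2 -> skip
r=41=101001 popcount=3 -> skip
r=42=101010 popcount=3 -> skip
r=43=101011 popcount=4 -> skip
r=44=101100 popcount=3 -> skip
r=45=101101 popcount=4 -> skip
r=46=101110 popcount=4 -> skip
r=47=101111 popcount=5 -> skip
r=48=110000 popcount=2 -> skip
r=49=110001 popcount=3 -> skip
r=50=110010 popcount=3 -> skip
r=51=110011 popcount=4 -> skip
r=52=110100 popcount=3 -> skip
r=53=110101 popcount=4 -> skip
r=54=110110 popcount=4 -> skip
r=55=110111 popcount=5 -> skip
r=56=111000 popcount=3 -> skip
r=57=111001 popcount=4 -> skip
r=58=111010 popcount=4 -> skip
r=59=111011 popcount=5 -> skip
r=60=111100 popcount=4 -> skip
r=61=111101 popcount=5 -> skip
r=62=111110 popcount=5 -> skip
Kept rows: none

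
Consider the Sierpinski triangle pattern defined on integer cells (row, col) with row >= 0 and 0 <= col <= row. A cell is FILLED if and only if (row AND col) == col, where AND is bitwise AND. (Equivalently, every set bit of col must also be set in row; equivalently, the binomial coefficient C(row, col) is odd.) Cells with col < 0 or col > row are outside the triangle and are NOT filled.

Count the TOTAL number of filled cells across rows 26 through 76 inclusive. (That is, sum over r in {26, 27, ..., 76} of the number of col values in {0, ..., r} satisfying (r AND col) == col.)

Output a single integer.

r26=11010 pc3: +8 =8
r27=11011 pc4: +16 =24
r28=11100 pc3: +8 =32
r29=11101 pc4: +16 =48
r30=11110 pc4: +16 =64
r31=11111 pc5: +32 =96
r32=100000 pc1: +2 =98
r33=100001 pc2: +4 =102
r34=100010 pc2: +4 =106
r35=100011 pc3: +8 =114
r36=100100 pc2: +4 =118
r37=100101 pc3: +8 =126
r38=100110 pc3: +8 =134
r39=100111 pc4: +16 =150
r40=101000 pc2: +4 =154
r41=101001 pc3: +8 =162
r42=101010 pc3: +8 =170
r43=101011 pc4: +16 =186
r44=101100 pc3: +8 =194
r45=101101 pc4: +16 =210
r46=101110 pc4: +16 =226
r47=101111 pc5: +32 =258
r48=110000 pc2: +4 =262
r49=110001 pc3: +8 =270
r50=110010 pc3: +8 =278
r51=110011 pc4: +16 =294
r52=110100 pc3: +8 =302
r53=110101 pc4: +16 =318
r54=110110 pc4: +16 =334
r55=110111 pc5: +32 =366
r56=111000 pc3: +8 =374
r57=111001 pc4: +16 =390
r58=111010 pc4: +16 =406
r59=111011 pc5: +32 =438
r60=111100 pc4: +16 =454
r61=111101 pc5: +32 =486
r62=111110 pc5: +32 =518
r63=111111 pc6: +64 =582
r64=1000000 pc1: +2 =584
r65=1000001 pc2: +4 =588
r66=1000010 pc2: +4 =592
r67=1000011 pc3: +8 =600
r68=1000100 pc2: +4 =604
r69=1000101 pc3: +8 =612
r70=1000110 pc3: +8 =620
r71=1000111 pc4: +16 =636
r72=1001000 pc2: +4 =640
r73=1001001 pc3: +8 =648
r74=1001010 pc3: +8 =656
r75=1001011 pc4: +16 =672
r76=1001100 pc3: +8 =680

Answer: 680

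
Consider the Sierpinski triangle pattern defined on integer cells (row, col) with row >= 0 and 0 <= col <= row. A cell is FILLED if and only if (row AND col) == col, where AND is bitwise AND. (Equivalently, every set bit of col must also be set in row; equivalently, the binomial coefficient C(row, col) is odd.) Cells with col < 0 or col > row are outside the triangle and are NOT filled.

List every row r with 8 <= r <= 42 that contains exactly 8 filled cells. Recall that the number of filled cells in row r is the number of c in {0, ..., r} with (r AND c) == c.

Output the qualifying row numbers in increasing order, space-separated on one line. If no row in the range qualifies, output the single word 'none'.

Row r has 2^popcount(r) filled cells, so we need popcount(r) = log2(8) = 3.
Scan r = 8..42 and keep those with exactly 3 one-bits:
r=8=1000 popcount=1 -> skip
r=9=1001 popcount=2 -> skip
r=10=1010 popcount=2 -> skip
r=11=1011 popcount=3 -> KEEP
r=12=1100 popcount=2 -> skip
r=13=1101 popcount=3 -> KEEP
r=14=1110 popcount=3 -> KEEP
r=15=1111 popcount=4 -> skip
r=16=10000 popcount=1 -> skip
r=17=10001 popcount=2 -> skip
r=18=10010 popcount=2 -> skip
r=19=10011 popcount=3 -> KEEP
r=20=10100 popcount=2 -> skip
r=21=10101 popcount=3 -> KEEP
r=22=10110 popcount=3 -> KEEP
r=23=10111 popcount=4 -> skip
r=24=11000 popcount=2 -> skip
r=25=11001 popcount=3 -> KEEP
r=26=11010 popcount=3 -> KEEP
r=27=11011 popcount=4 -> skip
r=28=11100 popcount=3 -> KEEP
r=29=11101 popcount=4 -> skip
r=30=11110 popcount=4 -> skip
r=31=11111 popcount=5 -> skip
r=32=100000 popcount=1 -> skip
r=33=100001 popcount=2 -> skip
r=34=100010 popcount=2 -> skip
r=35=100011 popcount=3 -> KEEP
r=36=100100 popcount=2 -> skip
r=37=100101 popcount=3 -> KEEP
r=38=100110 popcount=3 -> KEEP
r=39=100111 popcount=4 -> skip
r=40=101000 popcount=2 -> skip
r=41=101001 popcount=3 -> KEEP
r=42=101010 popcount=3 -> KEEP
Kept rows: 11 13 14 19 21 22 25 26 28 35 37 38 41 42

Answer: 11 13 14 19 21 22 25 26 28 35 37 38 41 42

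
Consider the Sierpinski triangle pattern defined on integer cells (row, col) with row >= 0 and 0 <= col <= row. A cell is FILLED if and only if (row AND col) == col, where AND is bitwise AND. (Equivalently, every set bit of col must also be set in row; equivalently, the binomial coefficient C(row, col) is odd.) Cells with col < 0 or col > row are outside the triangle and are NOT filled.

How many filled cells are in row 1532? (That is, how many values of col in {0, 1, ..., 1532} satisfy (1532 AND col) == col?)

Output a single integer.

Answer: 256

Derivation:
1532 in binary = 10111111100
popcount(1532) = number of 1-bits in 10111111100 = 8
A col c satisfies (1532 AND c) == c iff every set bit of c is also set in 1532; each of the 8 set bits of 1532 can independently be on or off in c.
count = 2^8 = 256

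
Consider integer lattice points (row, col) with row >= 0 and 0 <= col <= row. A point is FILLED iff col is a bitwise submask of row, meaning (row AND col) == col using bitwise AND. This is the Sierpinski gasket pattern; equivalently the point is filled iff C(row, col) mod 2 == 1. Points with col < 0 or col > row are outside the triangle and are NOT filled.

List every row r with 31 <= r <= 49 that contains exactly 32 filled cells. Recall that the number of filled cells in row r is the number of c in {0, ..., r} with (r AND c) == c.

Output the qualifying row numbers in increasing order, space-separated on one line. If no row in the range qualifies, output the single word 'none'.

Answer: 31 47

Derivation:
Row r has 2^popcount(r) filled cells, so we need popcount(r) = log2(32) = 5.
Scan r = 31..49 and keep those with exactly 5 one-bits:
r=31=11111 popcount=5 -> KEEP
r=32=100000 popcount=1 -> skip
r=33=100001 popcount=2 -> skip
r=34=100010 popcount=2 -> skip
r=35=100011 popcount=3 -> skip
r=36=100100 popcount=2 -> skip
r=37=100101 popcount=3 -> skip
r=38=100110 popcount=3 -> skip
r=39=100111 popcount=4 -> skip
r=40=101000 popcount=2 -> skip
r=41=101001 popcount=3 -> skip
r=42=101010 popcount=3 -> skip
r=43=101011 popcount=4 -> skip
r=44=101100 popcount=3 -> skip
r=45=101101 popcount=4 -> skip
r=46=101110 popcount=4 -> skip
r=47=101111 popcount=5 -> KEEP
r=48=110000 popcount=2 -> skip
r=49=110001 popcount=3 -> skip
Kept rows: 31 47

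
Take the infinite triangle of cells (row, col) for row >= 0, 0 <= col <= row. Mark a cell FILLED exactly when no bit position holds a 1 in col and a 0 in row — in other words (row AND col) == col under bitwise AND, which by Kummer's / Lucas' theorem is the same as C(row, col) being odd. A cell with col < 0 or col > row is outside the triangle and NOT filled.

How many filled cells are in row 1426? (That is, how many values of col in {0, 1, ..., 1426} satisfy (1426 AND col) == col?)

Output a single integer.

Answer: 32

Derivation:
1426 in binary = 10110010010
popcount(1426) = number of 1-bits in 10110010010 = 5
A col c satisfies (1426 AND c) == c iff every set bit of c is also set in 1426; each of the 5 set bits of 1426 can independently be on or off in c.
count = 2^5 = 32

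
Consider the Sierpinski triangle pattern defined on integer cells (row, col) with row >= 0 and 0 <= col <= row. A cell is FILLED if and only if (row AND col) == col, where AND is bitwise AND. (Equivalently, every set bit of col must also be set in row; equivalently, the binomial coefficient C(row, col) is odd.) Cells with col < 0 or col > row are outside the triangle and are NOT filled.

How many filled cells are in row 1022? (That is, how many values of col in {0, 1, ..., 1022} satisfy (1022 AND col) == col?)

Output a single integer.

1022 in binary = 1111111110
popcount(1022) = number of 1-bits in 1111111110 = 9
A col c satisfies (1022 AND c) == c iff every set bit of c is also set in 1022; each of the 9 set bits of 1022 can independently be on or off in c.
count = 2^9 = 512

Answer: 512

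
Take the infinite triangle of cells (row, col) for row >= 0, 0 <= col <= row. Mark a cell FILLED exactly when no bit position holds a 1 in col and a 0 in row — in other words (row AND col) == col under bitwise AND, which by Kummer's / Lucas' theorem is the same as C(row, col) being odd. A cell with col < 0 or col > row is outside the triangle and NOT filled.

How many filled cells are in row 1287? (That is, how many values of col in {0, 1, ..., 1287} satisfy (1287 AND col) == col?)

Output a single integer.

Answer: 32

Derivation:
1287 in binary = 10100000111
popcount(1287) = number of 1-bits in 10100000111 = 5
A col c satisfies (1287 AND c) == c iff every set bit of c is also set in 1287; each of the 5 set bits of 1287 can independently be on or off in c.
count = 2^5 = 32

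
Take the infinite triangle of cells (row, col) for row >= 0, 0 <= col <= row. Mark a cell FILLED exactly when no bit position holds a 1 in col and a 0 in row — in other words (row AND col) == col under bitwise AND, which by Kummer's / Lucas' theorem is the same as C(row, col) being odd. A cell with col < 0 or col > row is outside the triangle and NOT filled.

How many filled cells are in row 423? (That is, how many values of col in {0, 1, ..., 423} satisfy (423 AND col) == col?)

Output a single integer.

423 in binary = 110100111
popcount(423) = number of 1-bits in 110100111 = 6
A col c satisfies (423 AND c) == c iff every set bit of c is also set in 423; each of the 6 set bits of 423 can independently be on or off in c.
count = 2^6 = 64

Answer: 64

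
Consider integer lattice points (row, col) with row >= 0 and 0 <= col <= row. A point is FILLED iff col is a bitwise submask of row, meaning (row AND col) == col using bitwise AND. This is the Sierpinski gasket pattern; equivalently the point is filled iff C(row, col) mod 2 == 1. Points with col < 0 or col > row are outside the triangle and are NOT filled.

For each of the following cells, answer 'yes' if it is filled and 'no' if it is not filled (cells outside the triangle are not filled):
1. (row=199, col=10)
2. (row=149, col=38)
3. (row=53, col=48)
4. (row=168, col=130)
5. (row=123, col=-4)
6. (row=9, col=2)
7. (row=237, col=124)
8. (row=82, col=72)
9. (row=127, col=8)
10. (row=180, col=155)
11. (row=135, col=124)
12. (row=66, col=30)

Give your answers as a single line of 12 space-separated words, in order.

Answer: no no yes no no no no no yes no no no

Derivation:
(199,10): row=0b11000111, col=0b1010, row AND col = 0b10 = 2; 2 != 10 -> empty
(149,38): row=0b10010101, col=0b100110, row AND col = 0b100 = 4; 4 != 38 -> empty
(53,48): row=0b110101, col=0b110000, row AND col = 0b110000 = 48; 48 == 48 -> filled
(168,130): row=0b10101000, col=0b10000010, row AND col = 0b10000000 = 128; 128 != 130 -> empty
(123,-4): col outside [0, 123] -> not filled
(9,2): row=0b1001, col=0b10, row AND col = 0b0 = 0; 0 != 2 -> empty
(237,124): row=0b11101101, col=0b1111100, row AND col = 0b1101100 = 108; 108 != 124 -> empty
(82,72): row=0b1010010, col=0b1001000, row AND col = 0b1000000 = 64; 64 != 72 -> empty
(127,8): row=0b1111111, col=0b1000, row AND col = 0b1000 = 8; 8 == 8 -> filled
(180,155): row=0b10110100, col=0b10011011, row AND col = 0b10010000 = 144; 144 != 155 -> empty
(135,124): row=0b10000111, col=0b1111100, row AND col = 0b100 = 4; 4 != 124 -> empty
(66,30): row=0b1000010, col=0b11110, row AND col = 0b10 = 2; 2 != 30 -> empty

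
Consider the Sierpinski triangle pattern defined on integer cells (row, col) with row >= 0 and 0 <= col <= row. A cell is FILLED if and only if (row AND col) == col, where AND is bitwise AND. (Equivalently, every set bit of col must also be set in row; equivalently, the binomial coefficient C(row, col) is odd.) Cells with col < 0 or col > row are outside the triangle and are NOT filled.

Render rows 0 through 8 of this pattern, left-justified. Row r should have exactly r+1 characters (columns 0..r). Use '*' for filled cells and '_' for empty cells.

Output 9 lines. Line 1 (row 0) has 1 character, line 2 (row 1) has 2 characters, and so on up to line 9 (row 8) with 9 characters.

r0=0: *
r1=1: **
r2=10: *_*
r3=11: ****
r4=100: *___*
r5=101: **__**
r6=110: *_*_*_*
r7=111: ********
r8=1000: *_______*

Answer: *
**
*_*
****
*___*
**__**
*_*_*_*
********
*_______*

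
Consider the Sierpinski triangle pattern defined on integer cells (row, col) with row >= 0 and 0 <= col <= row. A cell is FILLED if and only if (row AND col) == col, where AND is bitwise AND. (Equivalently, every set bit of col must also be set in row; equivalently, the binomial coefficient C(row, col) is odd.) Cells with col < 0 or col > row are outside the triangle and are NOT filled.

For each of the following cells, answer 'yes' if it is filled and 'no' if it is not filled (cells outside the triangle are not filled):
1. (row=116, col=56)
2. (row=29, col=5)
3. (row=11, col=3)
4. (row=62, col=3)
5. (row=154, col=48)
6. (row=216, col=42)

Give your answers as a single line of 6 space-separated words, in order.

(116,56): row=0b1110100, col=0b111000, row AND col = 0b110000 = 48; 48 != 56 -> empty
(29,5): row=0b11101, col=0b101, row AND col = 0b101 = 5; 5 == 5 -> filled
(11,3): row=0b1011, col=0b11, row AND col = 0b11 = 3; 3 == 3 -> filled
(62,3): row=0b111110, col=0b11, row AND col = 0b10 = 2; 2 != 3 -> empty
(154,48): row=0b10011010, col=0b110000, row AND col = 0b10000 = 16; 16 != 48 -> empty
(216,42): row=0b11011000, col=0b101010, row AND col = 0b1000 = 8; 8 != 42 -> empty

Answer: no yes yes no no no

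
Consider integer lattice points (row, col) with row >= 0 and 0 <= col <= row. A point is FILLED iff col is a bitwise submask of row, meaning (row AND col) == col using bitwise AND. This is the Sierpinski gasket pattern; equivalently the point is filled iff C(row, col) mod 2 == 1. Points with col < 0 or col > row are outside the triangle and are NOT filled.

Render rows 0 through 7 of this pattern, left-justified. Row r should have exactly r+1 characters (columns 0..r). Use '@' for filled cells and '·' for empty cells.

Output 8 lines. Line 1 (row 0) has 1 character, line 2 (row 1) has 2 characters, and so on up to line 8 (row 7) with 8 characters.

Answer: @
@@
@·@
@@@@
@···@
@@··@@
@·@·@·@
@@@@@@@@

Derivation:
r0=0: @
r1=1: @@
r2=10: @·@
r3=11: @@@@
r4=100: @···@
r5=101: @@··@@
r6=110: @·@·@·@
r7=111: @@@@@@@@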